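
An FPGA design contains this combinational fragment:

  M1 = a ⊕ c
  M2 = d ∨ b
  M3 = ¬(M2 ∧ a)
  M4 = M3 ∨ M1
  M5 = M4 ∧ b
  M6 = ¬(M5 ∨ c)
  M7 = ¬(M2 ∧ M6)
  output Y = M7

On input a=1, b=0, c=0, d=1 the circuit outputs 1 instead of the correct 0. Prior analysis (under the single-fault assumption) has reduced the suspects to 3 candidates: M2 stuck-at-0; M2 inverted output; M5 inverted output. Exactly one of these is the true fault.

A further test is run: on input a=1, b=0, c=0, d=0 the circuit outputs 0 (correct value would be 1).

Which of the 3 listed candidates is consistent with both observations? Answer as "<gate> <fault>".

Evaluate each candidate on input a=1, b=0, c=0, d=0:
  M2 stuck-at-0: M1=1, M2=0 [stuck-at-0], M3=1, M4=1, M5=0, M6=1, M7=1 → 1 — eliminated
  M2 inverted output: M1=1, M2=1 [inverted output], M3=0, M4=1, M5=0, M6=1, M7=0 → 0 — matches
  M5 inverted output: M1=1, M2=0, M3=1, M4=1, M5=1 [inverted output], M6=0, M7=1 → 1 — eliminated
Only M2 inverted output reproduces the observed 0.

M2 inverted output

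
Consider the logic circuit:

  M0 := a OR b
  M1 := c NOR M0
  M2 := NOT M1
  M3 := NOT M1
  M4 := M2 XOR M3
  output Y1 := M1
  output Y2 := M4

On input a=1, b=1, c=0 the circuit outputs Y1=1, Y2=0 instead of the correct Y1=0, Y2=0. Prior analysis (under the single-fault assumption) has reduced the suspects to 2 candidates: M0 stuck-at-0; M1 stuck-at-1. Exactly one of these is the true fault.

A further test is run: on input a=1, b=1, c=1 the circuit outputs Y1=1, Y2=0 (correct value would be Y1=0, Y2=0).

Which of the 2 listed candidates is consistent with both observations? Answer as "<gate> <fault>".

Evaluate each candidate on input a=1, b=1, c=1:
  M0 stuck-at-0: M0=0 [stuck-at-0], M1=0, M2=1, M3=1, M4=0 → Y1=0, Y2=0 — eliminated
  M1 stuck-at-1: M0=1, M1=1 [stuck-at-1], M2=0, M3=0, M4=0 → Y1=1, Y2=0 — matches
Only M1 stuck-at-1 reproduces the observed Y1=1, Y2=0.

M1 stuck-at-1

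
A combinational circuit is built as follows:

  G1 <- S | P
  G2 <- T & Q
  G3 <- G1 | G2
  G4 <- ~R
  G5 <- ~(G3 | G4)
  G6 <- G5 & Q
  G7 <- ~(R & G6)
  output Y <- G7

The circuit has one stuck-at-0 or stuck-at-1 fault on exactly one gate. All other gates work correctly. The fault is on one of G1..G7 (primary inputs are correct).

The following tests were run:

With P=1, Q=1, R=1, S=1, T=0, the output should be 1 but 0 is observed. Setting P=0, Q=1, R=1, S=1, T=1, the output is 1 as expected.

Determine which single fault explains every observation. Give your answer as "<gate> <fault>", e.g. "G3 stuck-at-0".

G1 stuck-at-0

Fault-free values for test 1 (P=1, Q=1, R=1, S=1, T=0): G1=1, G2=0, G3=1, G4=0, G5=0, G6=0, G7=1, giving Y=1. Observed 0.
Test 1: faults giving observed 0 are {G1 stuck-at-0, G3 stuck-at-0, G5 stuck-at-1, G6 stuck-at-1, G7 stuck-at-0}.
Test 2 (P=0, Q=1, R=1, S=1, T=1): fault-free G1=1, G2=1, G3=1, G4=0, G5=0, G6=0, G7=1 → 1; observed 1. Eliminates G3 stuck-at-0, G5 stuck-at-1, G6 stuck-at-1, G7 stuck-at-0.
Only G1 stuck-at-0 is consistent with every test.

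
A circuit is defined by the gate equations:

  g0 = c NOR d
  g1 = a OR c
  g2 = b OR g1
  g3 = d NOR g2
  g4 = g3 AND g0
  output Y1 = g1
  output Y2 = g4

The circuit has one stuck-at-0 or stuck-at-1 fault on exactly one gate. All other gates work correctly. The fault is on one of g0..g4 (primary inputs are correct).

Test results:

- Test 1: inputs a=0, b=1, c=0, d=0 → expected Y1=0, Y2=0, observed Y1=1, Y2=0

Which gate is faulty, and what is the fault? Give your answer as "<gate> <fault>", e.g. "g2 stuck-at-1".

Fault-free values for test 1 (a=0, b=1, c=0, d=0): g0=1, g1=0, g2=1, g3=0, g4=0, giving Y1=0, Y2=0. Observed Y1=1, Y2=0.
Test 1: faults giving observed Y1=1, Y2=0 are {g1 stuck-at-1}.
Only g1 stuck-at-1 is consistent with every test.

g1 stuck-at-1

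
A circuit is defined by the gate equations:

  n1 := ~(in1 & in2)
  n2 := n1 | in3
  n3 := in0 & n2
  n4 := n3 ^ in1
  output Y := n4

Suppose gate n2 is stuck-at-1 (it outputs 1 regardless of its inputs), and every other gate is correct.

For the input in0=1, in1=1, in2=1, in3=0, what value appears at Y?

Propagate with n2 forced: n1=0, n2=1 [stuck-at-1], n3=1, n4=0.
So Y = 0. (Without the fault it would be 1.)

0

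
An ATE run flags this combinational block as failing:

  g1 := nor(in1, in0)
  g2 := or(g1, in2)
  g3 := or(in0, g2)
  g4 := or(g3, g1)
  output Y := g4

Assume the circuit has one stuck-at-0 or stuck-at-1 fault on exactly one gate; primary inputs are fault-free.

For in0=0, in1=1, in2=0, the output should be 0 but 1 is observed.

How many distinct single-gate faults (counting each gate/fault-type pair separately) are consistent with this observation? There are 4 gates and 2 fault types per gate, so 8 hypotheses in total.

Fault-free: g1=0, g2=0, g3=0, g4=0 → 0. Observed 1.
  g1 stuck-at-0: output 0 ✗
  g1 stuck-at-1: output 1 ✓
  g2 stuck-at-0: output 0 ✗
  g2 stuck-at-1: output 1 ✓
  g3 stuck-at-0: output 0 ✗
  g3 stuck-at-1: output 1 ✓
  g4 stuck-at-0: output 0 ✗
  g4 stuck-at-1: output 1 ✓
Consistent faults: {g1 stuck-at-1, g2 stuck-at-1, g3 stuck-at-1, g4 stuck-at-1} — 4 in all.

4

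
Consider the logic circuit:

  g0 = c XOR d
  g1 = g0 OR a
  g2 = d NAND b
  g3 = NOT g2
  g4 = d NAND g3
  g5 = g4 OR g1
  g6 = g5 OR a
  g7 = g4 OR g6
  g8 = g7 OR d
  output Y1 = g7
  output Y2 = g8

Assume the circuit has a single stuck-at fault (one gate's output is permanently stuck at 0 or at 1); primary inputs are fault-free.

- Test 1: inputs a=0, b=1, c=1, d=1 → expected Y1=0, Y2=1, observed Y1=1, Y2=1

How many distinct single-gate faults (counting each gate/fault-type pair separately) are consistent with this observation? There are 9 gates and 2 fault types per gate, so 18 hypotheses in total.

8

Fault-free: g0=0, g1=0, g2=0, g3=1, g4=0, g5=0, g6=0, g7=0, g8=1 → Y1=0, Y2=1. Observed Y1=1, Y2=1.
  g0: stuck-at-1 ✓; others ✗
  g1: stuck-at-1 ✓; others ✗
  g2: stuck-at-1 ✓; others ✗
  g3: stuck-at-0 ✓; others ✗
  g4: stuck-at-1 ✓; others ✗
  g5: stuck-at-1 ✓; others ✗
  g6: stuck-at-1 ✓; others ✗
  g7: stuck-at-1 ✓; others ✗
  g8: none of the 2 fault types match ✗
Consistent faults: {g0 stuck-at-1, g1 stuck-at-1, g2 stuck-at-1, g3 stuck-at-0, g4 stuck-at-1, g5 stuck-at-1, g6 stuck-at-1, g7 stuck-at-1} — 8 in all.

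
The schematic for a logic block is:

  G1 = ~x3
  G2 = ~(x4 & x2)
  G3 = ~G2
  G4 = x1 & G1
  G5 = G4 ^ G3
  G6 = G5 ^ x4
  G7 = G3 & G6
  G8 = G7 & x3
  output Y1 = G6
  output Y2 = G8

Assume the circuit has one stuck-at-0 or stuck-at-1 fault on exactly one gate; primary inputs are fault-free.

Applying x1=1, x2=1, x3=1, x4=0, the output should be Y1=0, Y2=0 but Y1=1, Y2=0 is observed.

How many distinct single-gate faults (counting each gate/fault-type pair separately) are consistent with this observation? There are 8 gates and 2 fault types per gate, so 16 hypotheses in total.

Fault-free: G1=0, G2=1, G3=0, G4=0, G5=0, G6=0, G7=0, G8=0 → Y1=0, Y2=0. Observed Y1=1, Y2=0.
  G1: stuck-at-1 ✓; others ✗
  G2: none of the 2 fault types match ✗
  G3: none of the 2 fault types match ✗
  G4: stuck-at-1 ✓; others ✗
  G5: stuck-at-1 ✓; others ✗
  G6: stuck-at-1 ✓; others ✗
  G7: none of the 2 fault types match ✗
  G8: none of the 2 fault types match ✗
Consistent faults: {G1 stuck-at-1, G4 stuck-at-1, G5 stuck-at-1, G6 stuck-at-1} — 4 in all.

4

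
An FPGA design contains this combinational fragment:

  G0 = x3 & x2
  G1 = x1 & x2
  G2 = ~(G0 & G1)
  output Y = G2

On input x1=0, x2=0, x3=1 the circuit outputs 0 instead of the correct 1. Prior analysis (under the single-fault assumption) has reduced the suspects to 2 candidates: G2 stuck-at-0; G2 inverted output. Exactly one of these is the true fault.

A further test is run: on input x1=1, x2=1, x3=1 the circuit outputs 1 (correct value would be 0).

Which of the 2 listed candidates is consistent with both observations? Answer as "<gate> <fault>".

G2 inverted output

Evaluate each candidate on input x1=1, x2=1, x3=1:
  G2 stuck-at-0: G0=1, G1=1, G2=0 [stuck-at-0] → 0 — eliminated
  G2 inverted output: G0=1, G1=1, G2=1 [inverted output] → 1 — matches
Only G2 inverted output reproduces the observed 1.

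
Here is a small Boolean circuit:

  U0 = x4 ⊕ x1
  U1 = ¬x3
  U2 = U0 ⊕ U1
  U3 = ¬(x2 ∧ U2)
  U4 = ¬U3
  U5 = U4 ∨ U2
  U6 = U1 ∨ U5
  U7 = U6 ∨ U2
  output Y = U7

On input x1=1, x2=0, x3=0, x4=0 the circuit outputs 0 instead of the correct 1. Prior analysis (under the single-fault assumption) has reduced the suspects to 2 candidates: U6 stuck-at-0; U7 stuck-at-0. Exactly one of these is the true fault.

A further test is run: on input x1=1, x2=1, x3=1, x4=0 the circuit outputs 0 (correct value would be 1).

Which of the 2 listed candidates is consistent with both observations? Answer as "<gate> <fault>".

Evaluate each candidate on input x1=1, x2=1, x3=1, x4=0:
  U6 stuck-at-0: U0=1, U1=0, U2=1, U3=0, U4=1, U5=1, U6=0 [stuck-at-0], U7=1 → 1 — eliminated
  U7 stuck-at-0: U0=1, U1=0, U2=1, U3=0, U4=1, U5=1, U6=1, U7=0 [stuck-at-0] → 0 — matches
Only U7 stuck-at-0 reproduces the observed 0.

U7 stuck-at-0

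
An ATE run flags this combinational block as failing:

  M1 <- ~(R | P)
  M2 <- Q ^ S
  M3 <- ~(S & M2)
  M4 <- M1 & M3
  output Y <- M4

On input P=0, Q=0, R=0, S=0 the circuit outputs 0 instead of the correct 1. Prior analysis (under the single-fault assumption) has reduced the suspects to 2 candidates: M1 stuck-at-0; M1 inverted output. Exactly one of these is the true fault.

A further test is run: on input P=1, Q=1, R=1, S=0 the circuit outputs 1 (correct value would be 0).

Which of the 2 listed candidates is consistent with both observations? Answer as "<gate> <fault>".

M1 inverted output

Evaluate each candidate on input P=1, Q=1, R=1, S=0:
  M1 stuck-at-0: M1=0 [stuck-at-0], M2=1, M3=1, M4=0 → 0 — eliminated
  M1 inverted output: M1=1 [inverted output], M2=1, M3=1, M4=1 → 1 — matches
Only M1 inverted output reproduces the observed 1.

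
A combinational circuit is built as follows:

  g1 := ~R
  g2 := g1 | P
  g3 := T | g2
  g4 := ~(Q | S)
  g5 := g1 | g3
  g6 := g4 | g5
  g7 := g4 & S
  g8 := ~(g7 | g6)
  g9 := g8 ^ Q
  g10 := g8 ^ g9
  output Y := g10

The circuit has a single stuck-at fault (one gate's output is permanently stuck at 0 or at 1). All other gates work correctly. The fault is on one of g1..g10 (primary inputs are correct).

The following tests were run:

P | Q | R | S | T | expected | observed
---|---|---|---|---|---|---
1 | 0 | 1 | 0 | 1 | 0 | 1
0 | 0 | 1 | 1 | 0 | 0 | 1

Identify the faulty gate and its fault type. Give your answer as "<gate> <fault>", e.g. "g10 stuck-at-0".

g10 stuck-at-1

Fault-free values for test 1 (P=1, Q=0, R=1, S=0, T=1): g1=0, g2=1, g3=1, g4=1, g5=1, g6=1, g7=0, g8=0, g9=0, g10=0, giving Y=0. Observed 1.
Test 1: faults giving observed 1 are {g9 stuck-at-1, g10 stuck-at-1}.
Test 2 (P=0, Q=0, R=1, S=1, T=0): fault-free g1=0, g2=0, g3=0, g4=0, g5=0, g6=0, g7=0, g8=1, g9=1, g10=0 → 0; observed 1. Eliminates g9 stuck-at-1.
Only g10 stuck-at-1 is consistent with every test.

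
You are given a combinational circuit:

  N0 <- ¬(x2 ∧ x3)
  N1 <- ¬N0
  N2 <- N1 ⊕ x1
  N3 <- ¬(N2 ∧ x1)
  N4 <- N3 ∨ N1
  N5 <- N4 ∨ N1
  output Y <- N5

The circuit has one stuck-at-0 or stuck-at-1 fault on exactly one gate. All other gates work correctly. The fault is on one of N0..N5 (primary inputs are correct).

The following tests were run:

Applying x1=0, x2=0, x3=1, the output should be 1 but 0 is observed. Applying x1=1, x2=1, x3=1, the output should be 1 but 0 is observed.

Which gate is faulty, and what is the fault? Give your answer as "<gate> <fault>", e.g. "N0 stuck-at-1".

N5 stuck-at-0

Fault-free values for test 1 (x1=0, x2=0, x3=1): N0=1, N1=0, N2=0, N3=1, N4=1, N5=1, giving Y=1. Observed 0.
Test 1: faults giving observed 0 are {N3 stuck-at-0, N4 stuck-at-0, N5 stuck-at-0}.
Test 2 (x1=1, x2=1, x3=1): fault-free N0=0, N1=1, N2=0, N3=1, N4=1, N5=1 → 1; observed 0. Eliminates N3 stuck-at-0, N4 stuck-at-0.
Only N5 stuck-at-0 is consistent with every test.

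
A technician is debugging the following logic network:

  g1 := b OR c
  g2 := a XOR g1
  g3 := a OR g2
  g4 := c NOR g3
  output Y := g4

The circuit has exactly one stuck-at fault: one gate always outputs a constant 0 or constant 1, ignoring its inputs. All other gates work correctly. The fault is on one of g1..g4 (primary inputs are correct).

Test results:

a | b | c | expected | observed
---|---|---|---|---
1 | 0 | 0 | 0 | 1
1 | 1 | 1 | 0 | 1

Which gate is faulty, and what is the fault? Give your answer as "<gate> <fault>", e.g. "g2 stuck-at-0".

g4 stuck-at-1

Fault-free values for test 1 (a=1, b=0, c=0): g1=0, g2=1, g3=1, g4=0, giving Y=0. Observed 1.
Test 1: faults giving observed 1 are {g3 stuck-at-0, g4 stuck-at-1}.
Test 2 (a=1, b=1, c=1): fault-free g1=1, g2=0, g3=1, g4=0 → 0; observed 1. Eliminates g3 stuck-at-0.
Only g4 stuck-at-1 is consistent with every test.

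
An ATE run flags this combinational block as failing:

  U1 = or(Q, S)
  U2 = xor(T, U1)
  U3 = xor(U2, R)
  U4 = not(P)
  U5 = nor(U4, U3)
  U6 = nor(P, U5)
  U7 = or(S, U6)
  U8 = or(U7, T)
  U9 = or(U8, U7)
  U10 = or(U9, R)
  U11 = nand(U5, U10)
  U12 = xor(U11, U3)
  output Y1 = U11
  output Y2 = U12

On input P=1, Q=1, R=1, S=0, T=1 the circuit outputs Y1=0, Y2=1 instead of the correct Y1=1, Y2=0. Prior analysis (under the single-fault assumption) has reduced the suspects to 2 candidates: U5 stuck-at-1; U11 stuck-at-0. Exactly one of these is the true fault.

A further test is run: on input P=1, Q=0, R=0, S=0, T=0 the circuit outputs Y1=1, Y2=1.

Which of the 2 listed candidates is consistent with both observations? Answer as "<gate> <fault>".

Evaluate each candidate on input P=1, Q=0, R=0, S=0, T=0:
  U5 stuck-at-1: U1=0, U2=0, U3=0, U4=0, U5=1 [stuck-at-1], U6=0, U7=0, U8=0, U9=0, U10=0, U11=1, U12=1 → Y1=1, Y2=1 — matches
  U11 stuck-at-0: U1=0, U2=0, U3=0, U4=0, U5=1, U6=0, U7=0, U8=0, U9=0, U10=0, U11=0 [stuck-at-0], U12=0 → Y1=0, Y2=0 — eliminated
Only U5 stuck-at-1 reproduces the observed Y1=1, Y2=1.

U5 stuck-at-1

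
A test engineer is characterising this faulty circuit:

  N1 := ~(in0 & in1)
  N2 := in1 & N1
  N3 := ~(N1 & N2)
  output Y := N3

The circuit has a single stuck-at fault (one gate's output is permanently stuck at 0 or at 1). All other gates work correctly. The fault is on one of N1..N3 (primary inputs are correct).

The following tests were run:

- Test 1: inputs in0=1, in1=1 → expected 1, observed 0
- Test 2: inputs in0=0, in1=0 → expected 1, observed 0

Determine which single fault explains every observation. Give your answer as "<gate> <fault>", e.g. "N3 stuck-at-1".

Fault-free values for test 1 (in0=1, in1=1): N1=0, N2=0, N3=1, giving Y=1. Observed 0.
Test 1: faults giving observed 0 are {N1 stuck-at-1, N3 stuck-at-0}.
Test 2 (in0=0, in1=0): fault-free N1=1, N2=0, N3=1 → 1; observed 0. Eliminates N1 stuck-at-1.
Only N3 stuck-at-0 is consistent with every test.

N3 stuck-at-0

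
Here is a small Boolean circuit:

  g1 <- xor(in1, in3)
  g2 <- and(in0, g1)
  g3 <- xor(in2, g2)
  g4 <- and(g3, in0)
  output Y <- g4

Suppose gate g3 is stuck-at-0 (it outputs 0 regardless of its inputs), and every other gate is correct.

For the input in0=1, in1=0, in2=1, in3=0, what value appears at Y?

0

Propagate with g3 forced: g1=0, g2=0, g3=0 [stuck-at-0], g4=0.
So Y = 0. (Without the fault it would be 1.)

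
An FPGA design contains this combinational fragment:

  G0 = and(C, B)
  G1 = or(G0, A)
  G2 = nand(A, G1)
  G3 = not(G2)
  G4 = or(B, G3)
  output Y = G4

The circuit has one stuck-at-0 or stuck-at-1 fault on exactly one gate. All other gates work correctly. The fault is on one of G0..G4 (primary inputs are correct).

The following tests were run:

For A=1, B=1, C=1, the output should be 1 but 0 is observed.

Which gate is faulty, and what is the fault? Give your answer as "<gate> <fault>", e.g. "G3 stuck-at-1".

G4 stuck-at-0

Fault-free values for test 1 (A=1, B=1, C=1): G0=1, G1=1, G2=0, G3=1, G4=1, giving Y=1. Observed 0.
Test 1: faults giving observed 0 are {G4 stuck-at-0}.
Only G4 stuck-at-0 is consistent with every test.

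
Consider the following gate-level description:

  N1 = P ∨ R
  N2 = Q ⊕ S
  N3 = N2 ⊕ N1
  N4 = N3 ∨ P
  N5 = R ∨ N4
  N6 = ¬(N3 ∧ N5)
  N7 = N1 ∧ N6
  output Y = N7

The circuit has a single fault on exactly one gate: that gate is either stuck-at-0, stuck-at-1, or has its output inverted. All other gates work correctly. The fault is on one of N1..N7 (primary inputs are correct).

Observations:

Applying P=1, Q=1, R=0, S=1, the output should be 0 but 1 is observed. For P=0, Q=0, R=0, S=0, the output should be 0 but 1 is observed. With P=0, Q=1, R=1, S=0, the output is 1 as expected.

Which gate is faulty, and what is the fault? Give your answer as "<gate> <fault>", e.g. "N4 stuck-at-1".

N7 stuck-at-1

Fault-free values for test 1 (P=1, Q=1, R=0, S=1): N1=1, N2=0, N3=1, N4=1, N5=1, N6=0, N7=0, giving Y=0. Observed 1.
Test 1: faults giving observed 1 are {N2 stuck-at-1, N2 inverted output, N3 stuck-at-0, N3 inverted output, N4 stuck-at-0, N4 inverted output, N5 stuck-at-0, N5 inverted output, N6 stuck-at-1, N6 inverted output, N7 stuck-at-1, N7 inverted output}.
Test 2 (P=0, Q=0, R=0, S=0): fault-free N1=0, N2=0, N3=0, N4=0, N5=0, N6=1, N7=0 → 0; observed 1. Eliminates N2 stuck-at-1, N2 inverted output, N3 stuck-at-0, N3 inverted output, N4 stuck-at-0, N4 inverted output, N5 stuck-at-0, N5 inverted output, N6 stuck-at-1, N6 inverted output.
Test 3 (P=0, Q=1, R=1, S=0): fault-free N1=1, N2=1, N3=0, N4=0, N5=1, N6=1, N7=1 → 1; observed 1. Eliminates N7 inverted output.
Only N7 stuck-at-1 is consistent with every test.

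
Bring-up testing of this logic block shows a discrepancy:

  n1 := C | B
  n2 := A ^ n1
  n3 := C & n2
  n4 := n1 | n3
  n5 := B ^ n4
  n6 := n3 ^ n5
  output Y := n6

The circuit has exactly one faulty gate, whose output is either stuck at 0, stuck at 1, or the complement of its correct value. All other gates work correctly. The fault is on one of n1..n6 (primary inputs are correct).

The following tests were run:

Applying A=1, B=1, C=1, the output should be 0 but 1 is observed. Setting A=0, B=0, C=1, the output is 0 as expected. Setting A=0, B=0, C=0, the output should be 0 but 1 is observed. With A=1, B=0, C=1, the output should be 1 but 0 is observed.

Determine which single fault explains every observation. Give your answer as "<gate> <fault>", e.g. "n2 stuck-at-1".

Fault-free values for test 1 (A=1, B=1, C=1): n1=1, n2=0, n3=0, n4=1, n5=0, n6=0, giving Y=0. Observed 1.
Test 1: faults giving observed 1 are {n1 stuck-at-0, n1 inverted output, n2 stuck-at-1, n2 inverted output, n3 stuck-at-1, n3 inverted output, n4 stuck-at-0, n4 inverted output, n5 stuck-at-1, n5 inverted output, n6 stuck-at-1, n6 inverted output}.
Test 2 (A=0, B=0, C=1): fault-free n1=1, n2=1, n3=1, n4=1, n5=1, n6=0 → 0; observed 0. Eliminates n2 inverted output, n3 inverted output, n4 stuck-at-0, n4 inverted output, n5 inverted output, n6 stuck-at-1, n6 inverted output.
Test 3 (A=0, B=0, C=0): fault-free n1=0, n2=0, n3=0, n4=0, n5=0, n6=0 → 0; observed 1. Eliminates n1 stuck-at-0, n2 stuck-at-1, n3 stuck-at-1.
Test 4 (A=1, B=0, C=1): fault-free n1=1, n2=0, n3=0, n4=1, n5=1, n6=1 → 1; observed 0. Eliminates n5 stuck-at-1.
Only n1 inverted output is consistent with every test.

n1 inverted output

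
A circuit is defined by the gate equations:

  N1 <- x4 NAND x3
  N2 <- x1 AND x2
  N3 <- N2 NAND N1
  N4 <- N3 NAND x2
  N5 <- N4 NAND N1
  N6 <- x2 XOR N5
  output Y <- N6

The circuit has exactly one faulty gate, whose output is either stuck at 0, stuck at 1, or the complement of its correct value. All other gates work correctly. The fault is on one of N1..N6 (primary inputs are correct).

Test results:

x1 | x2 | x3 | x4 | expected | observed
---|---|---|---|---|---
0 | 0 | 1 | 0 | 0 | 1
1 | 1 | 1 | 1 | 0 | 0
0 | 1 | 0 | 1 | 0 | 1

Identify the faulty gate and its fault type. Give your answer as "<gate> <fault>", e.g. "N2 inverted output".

Fault-free values for test 1 (x1=0, x2=0, x3=1, x4=0): N1=1, N2=0, N3=1, N4=1, N5=0, N6=0, giving Y=0. Observed 1.
Test 1: faults giving observed 1 are {N1 stuck-at-0, N1 inverted output, N4 stuck-at-0, N4 inverted output, N5 stuck-at-1, N5 inverted output, N6 stuck-at-1, N6 inverted output}.
Test 2 (x1=1, x2=1, x3=1, x4=1): fault-free N1=0, N2=1, N3=1, N4=0, N5=1, N6=0 → 0; observed 0. Eliminates N1 inverted output, N5 inverted output, N6 stuck-at-1, N6 inverted output.
Test 3 (x1=0, x2=1, x3=0, x4=1): fault-free N1=1, N2=0, N3=1, N4=0, N5=1, N6=0 → 0; observed 1. Eliminates N1 stuck-at-0, N4 stuck-at-0, N5 stuck-at-1.
Only N4 inverted output is consistent with every test.

N4 inverted output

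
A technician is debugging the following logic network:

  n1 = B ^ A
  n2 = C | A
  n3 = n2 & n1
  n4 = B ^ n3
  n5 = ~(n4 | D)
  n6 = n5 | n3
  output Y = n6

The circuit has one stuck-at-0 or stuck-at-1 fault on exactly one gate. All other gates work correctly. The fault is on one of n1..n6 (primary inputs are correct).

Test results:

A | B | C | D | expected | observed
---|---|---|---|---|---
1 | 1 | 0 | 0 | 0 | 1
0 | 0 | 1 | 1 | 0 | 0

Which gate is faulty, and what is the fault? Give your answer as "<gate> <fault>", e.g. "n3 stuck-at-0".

Fault-free values for test 1 (A=1, B=1, C=0, D=0): n1=0, n2=1, n3=0, n4=1, n5=0, n6=0, giving Y=0. Observed 1.
Test 1: faults giving observed 1 are {n1 stuck-at-1, n3 stuck-at-1, n4 stuck-at-0, n5 stuck-at-1, n6 stuck-at-1}.
Test 2 (A=0, B=0, C=1, D=1): fault-free n1=0, n2=1, n3=0, n4=0, n5=0, n6=0 → 0; observed 0. Eliminates n1 stuck-at-1, n3 stuck-at-1, n5 stuck-at-1, n6 stuck-at-1.
Only n4 stuck-at-0 is consistent with every test.

n4 stuck-at-0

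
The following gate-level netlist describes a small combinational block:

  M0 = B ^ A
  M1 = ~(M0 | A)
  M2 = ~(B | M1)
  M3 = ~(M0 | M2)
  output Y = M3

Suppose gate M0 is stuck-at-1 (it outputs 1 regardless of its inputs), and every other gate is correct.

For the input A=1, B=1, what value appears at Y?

0

Propagate with M0 forced: M0=1 [stuck-at-1], M1=0, M2=0, M3=0.
So Y = 0. (Without the fault it would be 1.)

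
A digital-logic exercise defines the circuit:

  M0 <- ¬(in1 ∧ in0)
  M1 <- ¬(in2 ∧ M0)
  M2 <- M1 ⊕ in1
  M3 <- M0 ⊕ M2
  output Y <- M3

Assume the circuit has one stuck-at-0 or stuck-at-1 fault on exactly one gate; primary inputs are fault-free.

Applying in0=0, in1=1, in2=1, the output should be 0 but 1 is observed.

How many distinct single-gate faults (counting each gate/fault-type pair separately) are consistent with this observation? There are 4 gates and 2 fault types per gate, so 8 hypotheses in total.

Fault-free: M0=1, M1=0, M2=1, M3=0 → 0. Observed 1.
  M0 stuck-at-0: output 0 ✗
  M0 stuck-at-1: output 0 ✗
  M1 stuck-at-0: output 0 ✗
  M1 stuck-at-1: output 1 ✓
  M2 stuck-at-0: output 1 ✓
  M2 stuck-at-1: output 0 ✗
  M3 stuck-at-0: output 0 ✗
  M3 stuck-at-1: output 1 ✓
Consistent faults: {M1 stuck-at-1, M2 stuck-at-0, M3 stuck-at-1} — 3 in all.

3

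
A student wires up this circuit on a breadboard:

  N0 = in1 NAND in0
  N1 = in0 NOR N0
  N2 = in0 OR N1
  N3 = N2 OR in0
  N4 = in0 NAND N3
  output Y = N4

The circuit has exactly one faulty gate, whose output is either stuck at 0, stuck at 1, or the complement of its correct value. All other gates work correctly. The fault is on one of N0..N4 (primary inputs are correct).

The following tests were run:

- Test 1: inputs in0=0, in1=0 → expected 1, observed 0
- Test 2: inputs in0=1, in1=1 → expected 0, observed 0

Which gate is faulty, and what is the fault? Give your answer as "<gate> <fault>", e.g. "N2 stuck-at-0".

N4 stuck-at-0

Fault-free values for test 1 (in0=0, in1=0): N0=1, N1=0, N2=0, N3=0, N4=1, giving Y=1. Observed 0.
Test 1: faults giving observed 0 are {N4 stuck-at-0, N4 inverted output}.
Test 2 (in0=1, in1=1): fault-free N0=0, N1=0, N2=1, N3=1, N4=0 → 0; observed 0. Eliminates N4 inverted output.
Only N4 stuck-at-0 is consistent with every test.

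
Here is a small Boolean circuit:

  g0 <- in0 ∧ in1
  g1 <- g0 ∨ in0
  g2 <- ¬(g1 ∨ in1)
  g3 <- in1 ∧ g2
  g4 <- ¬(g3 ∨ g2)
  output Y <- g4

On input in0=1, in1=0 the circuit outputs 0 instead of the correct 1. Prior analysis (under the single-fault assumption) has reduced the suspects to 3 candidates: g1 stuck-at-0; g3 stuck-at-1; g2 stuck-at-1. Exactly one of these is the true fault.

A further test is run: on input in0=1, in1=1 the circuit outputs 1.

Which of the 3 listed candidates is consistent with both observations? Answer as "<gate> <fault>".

Evaluate each candidate on input in0=1, in1=1:
  g1 stuck-at-0: g0=1, g1=0 [stuck-at-0], g2=0, g3=0, g4=1 → 1 — matches
  g3 stuck-at-1: g0=1, g1=1, g2=0, g3=1 [stuck-at-1], g4=0 → 0 — eliminated
  g2 stuck-at-1: g0=1, g1=1, g2=1 [stuck-at-1], g3=1, g4=0 → 0 — eliminated
Only g1 stuck-at-0 reproduces the observed 1.

g1 stuck-at-0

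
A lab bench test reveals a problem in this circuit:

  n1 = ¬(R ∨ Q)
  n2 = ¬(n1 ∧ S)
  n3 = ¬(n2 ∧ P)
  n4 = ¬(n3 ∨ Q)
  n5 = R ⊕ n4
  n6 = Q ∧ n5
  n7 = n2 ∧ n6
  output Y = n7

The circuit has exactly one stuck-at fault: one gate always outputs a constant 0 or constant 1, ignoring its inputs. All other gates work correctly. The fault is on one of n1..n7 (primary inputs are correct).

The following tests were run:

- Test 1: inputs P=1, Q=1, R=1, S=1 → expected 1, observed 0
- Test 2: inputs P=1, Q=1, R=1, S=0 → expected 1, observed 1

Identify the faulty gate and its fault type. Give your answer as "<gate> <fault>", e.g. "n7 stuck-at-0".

n1 stuck-at-1

Fault-free values for test 1 (P=1, Q=1, R=1, S=1): n1=0, n2=1, n3=0, n4=0, n5=1, n6=1, n7=1, giving Y=1. Observed 0.
Test 1: faults giving observed 0 are {n1 stuck-at-1, n2 stuck-at-0, n4 stuck-at-1, n5 stuck-at-0, n6 stuck-at-0, n7 stuck-at-0}.
Test 2 (P=1, Q=1, R=1, S=0): fault-free n1=0, n2=1, n3=0, n4=0, n5=1, n6=1, n7=1 → 1; observed 1. Eliminates n2 stuck-at-0, n4 stuck-at-1, n5 stuck-at-0, n6 stuck-at-0, n7 stuck-at-0.
Only n1 stuck-at-1 is consistent with every test.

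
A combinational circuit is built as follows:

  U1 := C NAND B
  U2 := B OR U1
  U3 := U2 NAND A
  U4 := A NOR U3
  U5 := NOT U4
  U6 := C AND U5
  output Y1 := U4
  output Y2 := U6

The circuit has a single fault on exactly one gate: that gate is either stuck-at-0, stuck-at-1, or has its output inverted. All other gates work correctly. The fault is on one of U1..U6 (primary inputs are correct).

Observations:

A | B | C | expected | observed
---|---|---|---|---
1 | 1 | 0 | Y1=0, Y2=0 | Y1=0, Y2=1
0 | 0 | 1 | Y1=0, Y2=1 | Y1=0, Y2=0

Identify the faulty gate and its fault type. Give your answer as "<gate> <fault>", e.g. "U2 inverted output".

Fault-free values for test 1 (A=1, B=1, C=0): U1=1, U2=1, U3=0, U4=0, U5=1, U6=0, giving Y1=0, Y2=0. Observed Y1=0, Y2=1.
Test 1: faults giving observed Y1=0, Y2=1 are {U6 stuck-at-1, U6 inverted output}.
Test 2 (A=0, B=0, C=1): fault-free U1=1, U2=1, U3=1, U4=0, U5=1, U6=1 → Y1=0, Y2=1; observed Y1=0, Y2=0. Eliminates U6 stuck-at-1.
Only U6 inverted output is consistent with every test.

U6 inverted output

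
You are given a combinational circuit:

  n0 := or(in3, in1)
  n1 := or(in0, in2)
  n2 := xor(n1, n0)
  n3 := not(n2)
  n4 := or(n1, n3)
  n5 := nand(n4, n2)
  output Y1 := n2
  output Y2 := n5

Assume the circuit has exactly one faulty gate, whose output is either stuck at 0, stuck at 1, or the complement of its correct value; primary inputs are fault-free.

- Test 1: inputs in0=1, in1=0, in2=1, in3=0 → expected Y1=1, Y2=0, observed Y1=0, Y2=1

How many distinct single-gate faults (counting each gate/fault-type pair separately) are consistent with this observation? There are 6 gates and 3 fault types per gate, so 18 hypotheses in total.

6

Fault-free: n0=0, n1=1, n2=1, n3=0, n4=1, n5=0 → Y1=1, Y2=0. Observed Y1=0, Y2=1.
  n0: stuck-at-1, inverted output ✓; others ✗
  n1: stuck-at-0, inverted output ✓; others ✗
  n2: stuck-at-0, inverted output ✓; others ✗
  n3: none of the 3 fault types match ✗
  n4: none of the 3 fault types match ✗
  n5: none of the 3 fault types match ✗
Consistent faults: {n0 stuck-at-1, n0 inverted output, n1 stuck-at-0, n1 inverted output, n2 stuck-at-0, n2 inverted output} — 6 in all.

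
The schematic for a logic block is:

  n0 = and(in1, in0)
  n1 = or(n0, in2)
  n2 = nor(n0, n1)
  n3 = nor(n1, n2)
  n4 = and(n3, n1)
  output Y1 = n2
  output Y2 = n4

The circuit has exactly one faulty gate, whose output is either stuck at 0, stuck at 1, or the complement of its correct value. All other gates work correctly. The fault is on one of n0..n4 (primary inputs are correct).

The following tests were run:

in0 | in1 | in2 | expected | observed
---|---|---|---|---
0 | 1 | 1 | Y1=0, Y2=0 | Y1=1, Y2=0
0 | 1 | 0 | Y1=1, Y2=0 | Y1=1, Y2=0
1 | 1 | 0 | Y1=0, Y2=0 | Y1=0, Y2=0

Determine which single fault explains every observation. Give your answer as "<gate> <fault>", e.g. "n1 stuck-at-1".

n1 stuck-at-0

Fault-free values for test 1 (in0=0, in1=1, in2=1): n0=0, n1=1, n2=0, n3=0, n4=0, giving Y1=0, Y2=0. Observed Y1=1, Y2=0.
Test 1: faults giving observed Y1=1, Y2=0 are {n1 stuck-at-0, n1 inverted output, n2 stuck-at-1, n2 inverted output}.
Test 2 (in0=0, in1=1, in2=0): fault-free n0=0, n1=0, n2=1, n3=0, n4=0 → Y1=1, Y2=0; observed Y1=1, Y2=0. Eliminates n1 inverted output, n2 inverted output.
Test 3 (in0=1, in1=1, in2=0): fault-free n0=1, n1=1, n2=0, n3=0, n4=0 → Y1=0, Y2=0; observed Y1=0, Y2=0. Eliminates n2 stuck-at-1.
Only n1 stuck-at-0 is consistent with every test.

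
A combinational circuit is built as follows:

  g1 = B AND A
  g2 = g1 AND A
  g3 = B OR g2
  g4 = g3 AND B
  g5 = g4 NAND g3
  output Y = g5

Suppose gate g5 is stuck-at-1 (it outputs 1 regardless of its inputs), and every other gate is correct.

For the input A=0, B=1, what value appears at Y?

1

Propagate with g5 forced: g1=0, g2=0, g3=1, g4=1, g5=1 [stuck-at-1].
So Y = 1. (Without the fault it would be 0.)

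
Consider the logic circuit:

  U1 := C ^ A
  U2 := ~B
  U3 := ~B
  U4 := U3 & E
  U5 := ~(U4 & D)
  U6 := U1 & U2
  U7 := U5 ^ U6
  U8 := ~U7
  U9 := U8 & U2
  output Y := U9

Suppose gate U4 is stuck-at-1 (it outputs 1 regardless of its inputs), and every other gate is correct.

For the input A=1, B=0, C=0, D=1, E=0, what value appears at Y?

Propagate with U4 forced: U1=1, U2=1, U3=1, U4=1 [stuck-at-1], U5=0, U6=1, U7=1, U8=0, U9=0.
So Y = 0. (Without the fault it would be 1.)

0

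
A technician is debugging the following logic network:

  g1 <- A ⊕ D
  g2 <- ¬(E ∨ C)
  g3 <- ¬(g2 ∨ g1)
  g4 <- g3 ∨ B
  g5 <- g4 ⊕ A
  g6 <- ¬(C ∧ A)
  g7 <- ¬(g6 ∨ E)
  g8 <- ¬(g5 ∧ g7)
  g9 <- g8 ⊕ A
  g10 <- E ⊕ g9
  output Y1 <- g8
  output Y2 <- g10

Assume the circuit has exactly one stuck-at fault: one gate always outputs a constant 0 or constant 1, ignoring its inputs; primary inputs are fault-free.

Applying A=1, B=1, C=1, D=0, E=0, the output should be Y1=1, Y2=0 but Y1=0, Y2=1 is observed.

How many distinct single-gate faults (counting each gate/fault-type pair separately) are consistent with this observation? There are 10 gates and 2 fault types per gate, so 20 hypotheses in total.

3

Fault-free: g1=1, g2=0, g3=0, g4=1, g5=0, g6=0, g7=1, g8=1, g9=0, g10=0 → Y1=1, Y2=0. Observed Y1=0, Y2=1.
  g1: none of the 2 fault types match ✗
  g2: none of the 2 fault types match ✗
  g3: none of the 2 fault types match ✗
  g4: stuck-at-0 ✓; others ✗
  g5: stuck-at-1 ✓; others ✗
  g6: none of the 2 fault types match ✗
  g7: none of the 2 fault types match ✗
  g8: stuck-at-0 ✓; others ✗
  g9: none of the 2 fault types match ✗
  g10: none of the 2 fault types match ✗
Consistent faults: {g4 stuck-at-0, g5 stuck-at-1, g8 stuck-at-0} — 3 in all.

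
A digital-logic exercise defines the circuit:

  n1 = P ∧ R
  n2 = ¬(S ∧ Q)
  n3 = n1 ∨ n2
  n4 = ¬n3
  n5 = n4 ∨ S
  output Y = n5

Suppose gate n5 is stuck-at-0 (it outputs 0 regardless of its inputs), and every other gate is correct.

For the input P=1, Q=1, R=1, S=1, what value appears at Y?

0

Propagate with n5 forced: n1=1, n2=0, n3=1, n4=0, n5=0 [stuck-at-0].
So Y = 0. (Without the fault it would be 1.)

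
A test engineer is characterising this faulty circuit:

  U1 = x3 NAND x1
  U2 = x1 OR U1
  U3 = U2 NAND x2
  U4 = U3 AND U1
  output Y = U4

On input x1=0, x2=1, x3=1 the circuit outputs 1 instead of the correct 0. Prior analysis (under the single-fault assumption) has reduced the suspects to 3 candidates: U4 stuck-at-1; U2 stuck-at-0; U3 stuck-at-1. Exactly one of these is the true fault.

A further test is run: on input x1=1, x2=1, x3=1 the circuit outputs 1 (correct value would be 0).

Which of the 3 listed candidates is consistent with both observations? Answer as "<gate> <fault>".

U4 stuck-at-1

Evaluate each candidate on input x1=1, x2=1, x3=1:
  U4 stuck-at-1: U1=0, U2=1, U3=0, U4=1 [stuck-at-1] → 1 — matches
  U2 stuck-at-0: U1=0, U2=0 [stuck-at-0], U3=1, U4=0 → 0 — eliminated
  U3 stuck-at-1: U1=0, U2=1, U3=1 [stuck-at-1], U4=0 → 0 — eliminated
Only U4 stuck-at-1 reproduces the observed 1.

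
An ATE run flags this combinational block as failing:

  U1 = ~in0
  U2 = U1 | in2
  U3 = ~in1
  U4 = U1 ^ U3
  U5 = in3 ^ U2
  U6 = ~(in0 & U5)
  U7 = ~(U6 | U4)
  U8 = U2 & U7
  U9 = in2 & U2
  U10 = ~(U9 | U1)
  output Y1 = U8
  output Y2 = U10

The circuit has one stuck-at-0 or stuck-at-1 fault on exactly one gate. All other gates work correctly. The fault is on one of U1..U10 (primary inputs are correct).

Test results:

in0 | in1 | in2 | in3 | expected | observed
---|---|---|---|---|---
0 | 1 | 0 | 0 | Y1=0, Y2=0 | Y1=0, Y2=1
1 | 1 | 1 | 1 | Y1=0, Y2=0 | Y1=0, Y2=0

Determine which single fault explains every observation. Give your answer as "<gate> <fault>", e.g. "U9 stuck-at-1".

Fault-free values for test 1 (in0=0, in1=1, in2=0, in3=0): U1=1, U2=1, U3=0, U4=1, U5=1, U6=1, U7=0, U8=0, U9=0, U10=0, giving Y1=0, Y2=0. Observed Y1=0, Y2=1.
Test 1: faults giving observed Y1=0, Y2=1 are {U1 stuck-at-0, U10 stuck-at-1}.
Test 2 (in0=1, in1=1, in2=1, in3=1): fault-free U1=0, U2=1, U3=0, U4=0, U5=0, U6=1, U7=0, U8=0, U9=1, U10=0 → Y1=0, Y2=0; observed Y1=0, Y2=0. Eliminates U10 stuck-at-1.
Only U1 stuck-at-0 is consistent with every test.

U1 stuck-at-0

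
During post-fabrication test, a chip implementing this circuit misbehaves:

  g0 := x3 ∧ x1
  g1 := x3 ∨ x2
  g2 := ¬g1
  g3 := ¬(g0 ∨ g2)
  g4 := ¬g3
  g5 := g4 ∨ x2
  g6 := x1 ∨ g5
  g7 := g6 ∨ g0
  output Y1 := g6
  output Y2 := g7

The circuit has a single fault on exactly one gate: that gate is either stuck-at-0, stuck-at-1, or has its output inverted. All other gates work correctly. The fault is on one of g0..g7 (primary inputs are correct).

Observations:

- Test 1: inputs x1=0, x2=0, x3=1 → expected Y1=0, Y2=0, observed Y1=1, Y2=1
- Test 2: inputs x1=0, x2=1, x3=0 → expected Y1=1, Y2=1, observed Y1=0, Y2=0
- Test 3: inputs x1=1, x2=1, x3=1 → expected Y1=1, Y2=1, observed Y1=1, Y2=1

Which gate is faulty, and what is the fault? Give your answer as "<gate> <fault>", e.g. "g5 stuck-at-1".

Fault-free values for test 1 (x1=0, x2=0, x3=1): g0=0, g1=1, g2=0, g3=1, g4=0, g5=0, g6=0, g7=0, giving Y1=0, Y2=0. Observed Y1=1, Y2=1.
Test 1: faults giving observed Y1=1, Y2=1 are {g0 stuck-at-1, g0 inverted output, g1 stuck-at-0, g1 inverted output, g2 stuck-at-1, g2 inverted output, g3 stuck-at-0, g3 inverted output, g4 stuck-at-1, g4 inverted output, g5 stuck-at-1, g5 inverted output, g6 stuck-at-1, g6 inverted output}.
Test 2 (x1=0, x2=1, x3=0): fault-free g0=0, g1=1, g2=0, g3=1, g4=0, g5=1, g6=1, g7=1 → Y1=1, Y2=1; observed Y1=0, Y2=0. Eliminates g0 stuck-at-1, g0 inverted output, g1 stuck-at-0, g1 inverted output, g2 stuck-at-1, g2 inverted output, g3 stuck-at-0, g3 inverted output, g4 stuck-at-1, g4 inverted output, g5 stuck-at-1, g6 stuck-at-1.
Test 3 (x1=1, x2=1, x3=1): fault-free g0=1, g1=1, g2=0, g3=0, g4=1, g5=1, g6=1, g7=1 → Y1=1, Y2=1; observed Y1=1, Y2=1. Eliminates g6 inverted output.
Only g5 inverted output is consistent with every test.

g5 inverted output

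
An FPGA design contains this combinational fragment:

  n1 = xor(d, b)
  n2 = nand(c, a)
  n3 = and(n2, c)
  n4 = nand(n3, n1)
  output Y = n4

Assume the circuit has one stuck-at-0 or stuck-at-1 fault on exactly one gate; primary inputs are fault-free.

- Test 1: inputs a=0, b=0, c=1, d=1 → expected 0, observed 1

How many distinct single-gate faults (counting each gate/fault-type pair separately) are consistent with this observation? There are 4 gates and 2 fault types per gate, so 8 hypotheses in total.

4

Fault-free: n1=1, n2=1, n3=1, n4=0 → 0. Observed 1.
  n1 stuck-at-0: output 1 ✓
  n1 stuck-at-1: output 0 ✗
  n2 stuck-at-0: output 1 ✓
  n2 stuck-at-1: output 0 ✗
  n3 stuck-at-0: output 1 ✓
  n3 stuck-at-1: output 0 ✗
  n4 stuck-at-0: output 0 ✗
  n4 stuck-at-1: output 1 ✓
Consistent faults: {n1 stuck-at-0, n2 stuck-at-0, n3 stuck-at-0, n4 stuck-at-1} — 4 in all.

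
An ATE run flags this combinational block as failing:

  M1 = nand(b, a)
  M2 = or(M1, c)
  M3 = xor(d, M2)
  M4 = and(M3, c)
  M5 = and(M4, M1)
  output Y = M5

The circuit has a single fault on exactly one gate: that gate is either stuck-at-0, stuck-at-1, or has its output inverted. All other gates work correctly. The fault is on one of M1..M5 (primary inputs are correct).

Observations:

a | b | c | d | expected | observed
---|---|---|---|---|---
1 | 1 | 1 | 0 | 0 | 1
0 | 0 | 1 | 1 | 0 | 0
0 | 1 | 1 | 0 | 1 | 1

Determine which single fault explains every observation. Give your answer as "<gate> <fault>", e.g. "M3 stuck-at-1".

M1 stuck-at-1

Fault-free values for test 1 (a=1, b=1, c=1, d=0): M1=0, M2=1, M3=1, M4=1, M5=0, giving Y=0. Observed 1.
Test 1: faults giving observed 1 are {M1 stuck-at-1, M1 inverted output, M5 stuck-at-1, M5 inverted output}.
Test 2 (a=0, b=0, c=1, d=1): fault-free M1=1, M2=1, M3=0, M4=0, M5=0 → 0; observed 0. Eliminates M5 stuck-at-1, M5 inverted output.
Test 3 (a=0, b=1, c=1, d=0): fault-free M1=1, M2=1, M3=1, M4=1, M5=1 → 1; observed 1. Eliminates M1 inverted output.
Only M1 stuck-at-1 is consistent with every test.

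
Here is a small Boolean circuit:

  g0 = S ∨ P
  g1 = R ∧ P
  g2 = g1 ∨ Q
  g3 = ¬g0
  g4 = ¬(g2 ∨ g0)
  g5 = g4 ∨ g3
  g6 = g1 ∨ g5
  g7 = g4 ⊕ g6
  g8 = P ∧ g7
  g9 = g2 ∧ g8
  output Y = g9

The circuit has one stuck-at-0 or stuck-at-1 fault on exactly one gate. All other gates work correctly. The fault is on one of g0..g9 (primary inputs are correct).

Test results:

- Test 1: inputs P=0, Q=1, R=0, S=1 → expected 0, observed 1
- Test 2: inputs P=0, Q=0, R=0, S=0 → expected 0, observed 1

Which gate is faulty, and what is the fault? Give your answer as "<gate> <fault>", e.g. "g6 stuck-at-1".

Fault-free values for test 1 (P=0, Q=1, R=0, S=1): g0=1, g1=0, g2=1, g3=0, g4=0, g5=0, g6=0, g7=0, g8=0, g9=0, giving Y=0. Observed 1.
Test 1: faults giving observed 1 are {g8 stuck-at-1, g9 stuck-at-1}.
Test 2 (P=0, Q=0, R=0, S=0): fault-free g0=0, g1=0, g2=0, g3=1, g4=1, g5=1, g6=1, g7=0, g8=0, g9=0 → 0; observed 1. Eliminates g8 stuck-at-1.
Only g9 stuck-at-1 is consistent with every test.

g9 stuck-at-1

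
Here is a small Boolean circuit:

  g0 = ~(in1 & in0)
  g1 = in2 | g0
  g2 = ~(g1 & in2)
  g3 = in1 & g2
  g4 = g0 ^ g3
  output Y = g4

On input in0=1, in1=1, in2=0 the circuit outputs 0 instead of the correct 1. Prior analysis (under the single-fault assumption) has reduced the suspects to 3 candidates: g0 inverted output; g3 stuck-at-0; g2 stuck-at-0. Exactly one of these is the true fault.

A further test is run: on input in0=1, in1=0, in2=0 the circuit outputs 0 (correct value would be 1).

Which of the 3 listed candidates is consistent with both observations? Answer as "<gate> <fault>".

g0 inverted output

Evaluate each candidate on input in0=1, in1=0, in2=0:
  g0 inverted output: g0=0 [inverted output], g1=0, g2=1, g3=0, g4=0 → 0 — matches
  g3 stuck-at-0: g0=1, g1=1, g2=1, g3=0 [stuck-at-0], g4=1 → 1 — eliminated
  g2 stuck-at-0: g0=1, g1=1, g2=0 [stuck-at-0], g3=0, g4=1 → 1 — eliminated
Only g0 inverted output reproduces the observed 0.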